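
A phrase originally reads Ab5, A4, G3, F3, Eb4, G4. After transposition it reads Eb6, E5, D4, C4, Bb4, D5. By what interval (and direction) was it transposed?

up a perfect fifth

Take the first pair: Ab5 → Eb6. A to E spans 5 letter names, so the interval is some kind of fifth.
Ab5 to Eb6 is 7 semitones, which makes it a perfect fifth; the second version is higher, so the direction is up.
Checking another pair — G4 → D5 — gives the same interval.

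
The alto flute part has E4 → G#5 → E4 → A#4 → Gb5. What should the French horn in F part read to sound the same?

F#4 A#5 F#4 B#4 Ab5

First find concert pitch: the alto flute sounds a perfect fourth below written, so E4 G#5 E4 A#4 Gb5 sounds B3 D#5 B3 E#4 Db5.
Then write for French horn in F: it sounds a perfect fifth below written, so the part must be a perfect fifth above concert.
B3 → F#4
D#5 → A#5
B3 → F#4
E#4 → B#4
Db5 → Ab5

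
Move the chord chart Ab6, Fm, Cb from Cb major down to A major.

Cb major down to A major is a diminished third; each chord root moves by that interval while the quality stays the same.
Ab6: root Ab down a diminished third → F#, giving F#6.
Fm: root F down a diminished third → D#, giving D#m.
Cb: root Cb down a diminished third → A, giving A.

F#6 D#m A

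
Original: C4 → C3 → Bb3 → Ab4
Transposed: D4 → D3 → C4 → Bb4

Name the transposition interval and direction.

From C4 to D4 is 2 letter names — a second of some quality.
C4 to D4 is 2 semitones, which makes it a major second; the second version is higher, so the direction is up.
Checking another pair — Ab4 → Bb4 — gives the same interval.

up a major second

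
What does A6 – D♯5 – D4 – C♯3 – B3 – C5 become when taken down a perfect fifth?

D6 G#4 G3 F#2 E3 F4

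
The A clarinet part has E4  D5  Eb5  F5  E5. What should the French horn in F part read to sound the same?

G#4 F#5 G5 A5 G#5

First find concert pitch: the A clarinet sounds a minor third below written, so E4 D5 Eb5 F5 E5 sounds C#4 B4 C5 D5 C#5.
Then write for French horn in F: it sounds a perfect fifth below written, so the part must be a perfect fifth above concert.
C#4 → G#4
B4 → F#5
C5 → G5
D5 → A5
C#5 → G#5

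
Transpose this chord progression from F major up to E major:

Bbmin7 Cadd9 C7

Amin7 Badd9 B7

F major up to E major is a major seventh; each chord root moves by that interval while the quality stays the same.
Bbmin7: root Bb up a major seventh → A, giving Amin7.
Cadd9: root C up a major seventh → B, giving Badd9.
C7: root C up a major seventh → B, giving B7.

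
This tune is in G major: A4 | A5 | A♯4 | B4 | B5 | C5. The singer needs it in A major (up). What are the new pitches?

B4 B5 B#4 C#5 C#6 D5

G major to A major up is a major second, so every note moves up by that interval.
A4 -> B4
A5 -> B5
A#4 -> B#4
B4 -> C#5
B5 -> C#6
C5 -> D5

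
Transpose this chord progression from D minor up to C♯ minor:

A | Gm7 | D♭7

D minor up to C♯ minor is a major seventh; each chord root moves by that interval while the quality stays the same.
A: root A up a major seventh → G#, giving G#.
Gm7: root G up a major seventh → F#, giving F#m7.
D♭7: root D♭ up a major seventh → C, giving C7.

G# F#m7 C7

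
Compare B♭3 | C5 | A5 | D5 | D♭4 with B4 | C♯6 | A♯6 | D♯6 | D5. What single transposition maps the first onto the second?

Take the first pair: Bb3 → B4. B to B spans 8 letter names, so the interval is some kind of octave.
Bb3 to B4 is 13 semitones, which makes it an augmented octave; the second version is higher, so the direction is up.
Checking another pair — Db4 → D5 — gives the same interval.

up an augmented octave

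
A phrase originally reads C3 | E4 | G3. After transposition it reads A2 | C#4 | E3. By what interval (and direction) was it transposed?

down a minor third

Take the first pair: C3 → A2. C to A spans 3 letter names, so the interval is some kind of third.
A2 to C3 is 3 semitones, which makes it a minor third; the second version is lower, so the direction is down.
Checking another pair — G3 → E3 — gives the same interval.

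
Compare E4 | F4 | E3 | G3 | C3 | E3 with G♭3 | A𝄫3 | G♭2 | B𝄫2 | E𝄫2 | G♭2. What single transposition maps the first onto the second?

down an augmented sixth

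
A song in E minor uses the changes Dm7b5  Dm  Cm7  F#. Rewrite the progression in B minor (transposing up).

E minor up to B minor is a perfect fifth; each chord root moves by that interval while the quality stays the same.
Dm7b5: root D up a perfect fifth → A, giving Am7b5.
Dm: root D up a perfect fifth → A, giving Am.
Cm7: root C up a perfect fifth → G, giving Gm7.
F#: root F# up a perfect fifth → C#, giving C#.

Am7b5 Am Gm7 C#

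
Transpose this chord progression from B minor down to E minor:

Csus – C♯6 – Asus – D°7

Fsus F#6 Dsus G°7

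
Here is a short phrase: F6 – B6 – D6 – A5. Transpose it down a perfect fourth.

C6 F#6 A5 E5

F6: a fourth down reaches C, and 5 semitones makes it C6.
B6: a fourth down reaches F, and 5 semitones makes it F#6.
D6: a fourth down reaches A, and 5 semitones makes it A5.
A perfect fourth down from A5 gives E5.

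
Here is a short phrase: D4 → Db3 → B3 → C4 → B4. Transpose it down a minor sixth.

A minor sixth down from D4 gives F#3.
Db3 down a minor sixth is F2.
A minor sixth down from B3 gives D#3.
A minor sixth down from C4 gives E3.
B4 down a minor sixth is D#4.

F#3 F2 D#3 E3 D#4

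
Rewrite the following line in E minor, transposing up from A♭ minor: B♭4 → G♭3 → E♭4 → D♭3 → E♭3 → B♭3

F#5 D4 B4 A3 B3 F#4

A♭ minor to E minor up is an augmented fifth, so every note moves up by that interval.
Bb4 -> F#5
Gb3 -> D4
Eb4 -> B4
Db3 -> A3
Eb3 -> B3
Bb3 -> F#4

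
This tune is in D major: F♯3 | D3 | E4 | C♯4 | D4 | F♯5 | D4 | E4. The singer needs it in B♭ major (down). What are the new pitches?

D3 Bb2 C4 A3 Bb3 D5 Bb3 C4

D major to B♭ major down is a major third, so every note moves down by that interval.
F#3 → D3
D3 → Bb2
E4 → C4
C#4 → A3
D4 → Bb3
F#5 → D5
D4 → Bb3
E4 → C4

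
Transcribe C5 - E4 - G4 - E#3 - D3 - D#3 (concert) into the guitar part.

C6 E5 G5 E#4 D4 D#4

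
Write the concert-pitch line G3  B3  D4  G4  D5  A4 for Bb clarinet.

A3 C#4 E4 A4 E5 B4

Written C4 sounds as Bb3 on the Bb clarinet, so concert pitches are written a major second up.
G3 → A3
B3 → C#4
D4 → E4
G4 → A4
D5 → E5
A4 → B4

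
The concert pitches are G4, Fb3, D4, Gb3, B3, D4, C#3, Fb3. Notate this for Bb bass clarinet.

The Bb bass clarinet sounds a major ninth below written, so the written part must be a major ninth above concert — transpose each note up.
G4 becomes A5
Fb3 becomes Gb4
D4 becomes E5
Gb3 becomes Ab4
B3 becomes C#5
D4 becomes E5
C#3 becomes D#4
Fb3 becomes Gb4

A5 Gb4 E5 Ab4 C#5 E5 D#4 Gb4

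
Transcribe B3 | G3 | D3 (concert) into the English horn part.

Written C4 sounds as F3 on the English horn, so concert pitches are written a perfect fifth up.
B3 gives F#4
G3 gives D4
D3 gives A3

F#4 D4 A3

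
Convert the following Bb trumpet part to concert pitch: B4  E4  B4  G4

A4 D4 A4 F4

The Bb trumpet sounds a major second below written, so transpose each written note down a major second.
B4 -> A4
E4 -> D4
B4 -> A4
G4 -> F4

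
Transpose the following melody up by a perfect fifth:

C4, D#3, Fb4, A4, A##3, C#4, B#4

G4 A#3 Cb5 E5 E##4 G#4 F##5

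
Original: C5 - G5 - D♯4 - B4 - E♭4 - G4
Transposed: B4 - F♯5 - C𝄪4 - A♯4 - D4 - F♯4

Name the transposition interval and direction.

down a minor second

From C5 to B4 is 2 letter names — a second of some quality.
B4 to C5 is 1 semitone, which makes it a minor second; the second version is lower, so the direction is down.
Checking another pair — G4 → F#4 — gives the same interval.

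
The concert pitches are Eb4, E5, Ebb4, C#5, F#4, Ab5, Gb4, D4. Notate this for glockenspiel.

Written C4 sounds as C6 on the glockenspiel, so concert pitches are written a perfect fifteenth down.
Eb4 gives Eb2
E5 gives E3
Ebb4 gives Ebb2
C#5 gives C#3
F#4 gives F#2
Ab5 gives Ab3
Gb4 gives Gb2
D4 gives D2

Eb2 E3 Ebb2 C#3 F#2 Ab3 Gb2 D2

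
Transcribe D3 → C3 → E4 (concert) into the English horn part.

A3 G3 B4

Written C4 sounds as F3 on the English horn, so concert pitches are written a perfect fifth up.
D3 -> A3
C3 -> G3
E4 -> B4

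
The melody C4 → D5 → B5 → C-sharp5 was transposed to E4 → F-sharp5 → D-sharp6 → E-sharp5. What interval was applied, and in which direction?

up a major third

Take the first pair: C4 → E4. C to E spans 3 letter names, so the interval is some kind of third.
C4 to E4 is 4 semitones, which makes it a major third; the second version is higher, so the direction is up.
Checking another pair — C#5 → E#5 — gives the same interval.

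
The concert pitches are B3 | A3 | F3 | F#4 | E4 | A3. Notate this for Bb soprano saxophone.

Written C4 sounds as Bb3 on the Bb soprano saxophone, so concert pitches are written a major second up.
B3 to C#4
A3 to B3
F3 to G3
F#4 to G#4
E4 to F#4
A3 to B3

C#4 B3 G3 G#4 F#4 B3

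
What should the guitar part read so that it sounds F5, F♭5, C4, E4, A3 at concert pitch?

F6 Fb6 C5 E5 A4

Written C4 sounds as C3 on the guitar, so concert pitches are written a perfect octave up.
F5 gives F6
Fb5 gives Fb6
C4 gives C5
E4 gives E5
A3 gives A4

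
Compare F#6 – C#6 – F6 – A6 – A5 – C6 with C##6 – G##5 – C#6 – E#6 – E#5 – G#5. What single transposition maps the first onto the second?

down a diminished fourth

Take the first pair: F#6 → C##6. F to C spans 4 letter names, so the interval is some kind of fourth.
C##6 to F#6 is 4 semitones, which makes it a diminished fourth; the second version is lower, so the direction is down.
Checking another pair — C6 → G#5 — gives the same interval.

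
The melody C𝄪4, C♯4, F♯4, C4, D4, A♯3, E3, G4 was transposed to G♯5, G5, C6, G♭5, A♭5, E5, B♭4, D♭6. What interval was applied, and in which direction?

up a diminished twelfth

Take the first pair: C##4 → G#5. C to G spans 12 letter names, so the interval is some kind of twelfth.
C##4 to G#5 is 18 semitones, which makes it a diminished twelfth; the second version is higher, so the direction is up.
Checking another pair — G4 → Db6 — gives the same interval.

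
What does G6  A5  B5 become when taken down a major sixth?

Bb5 C5 D5

G6 down a major sixth is Bb5.
A5 down a major sixth is C5.
B5 down a major sixth is D5.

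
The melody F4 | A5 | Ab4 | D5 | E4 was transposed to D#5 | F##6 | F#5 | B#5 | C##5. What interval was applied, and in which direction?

Take the first pair: F4 → D#5. F to D spans 6 letter names, so the interval is some kind of sixth.
F4 to D#5 is 10 semitones, which makes it an augmented sixth; the second version is higher, so the direction is up.
Checking another pair — E4 → C##5 — gives the same interval.

up an augmented sixth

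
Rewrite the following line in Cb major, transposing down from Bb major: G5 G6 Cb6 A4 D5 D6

Bb major to Cb major down is a major seventh, so every note moves down by that interval.
G5 gives Ab4
G6 gives Ab5
Cb6 gives Dbb5
A4 gives Bb3
D5 gives Eb4
D6 gives Eb5

Ab4 Ab5 Dbb5 Bb3 Eb4 Eb5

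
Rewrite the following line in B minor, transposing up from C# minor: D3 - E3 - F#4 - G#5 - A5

C4 D4 E5 F#6 G6

C# minor to B minor up is a minor seventh, so every note moves up by that interval.
D3 gives C4
E3 gives D4
F#4 gives E5
G#5 gives F#6
A5 gives G6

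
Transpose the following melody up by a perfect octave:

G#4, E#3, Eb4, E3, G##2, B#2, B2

G#5 E#4 Eb5 E4 G##3 B#3 B3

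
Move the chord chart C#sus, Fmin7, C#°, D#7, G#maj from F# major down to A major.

Esus Abmin7 E° F#7 Bmaj

F# major down to A major is a major sixth; each chord root moves by that interval while the quality stays the same.
C#sus: root C# down a major sixth → E, giving Esus.
Fmin7: root F down a major sixth → Ab, giving Abmin7.
C#°: root C# down a major sixth → E, giving E°.
D#7: root D# down a major sixth → F#, giving F#7.
G#maj: root G# down a major sixth → B, giving Bmaj.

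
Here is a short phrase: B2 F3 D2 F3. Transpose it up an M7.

A#3 E4 C#3 E4

B2 gives A#3
F3 gives E4
D2 gives C#3
F3 gives E4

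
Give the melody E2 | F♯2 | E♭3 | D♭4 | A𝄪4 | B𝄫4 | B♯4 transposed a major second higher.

F#2 G#2 F3 Eb4 B##4 Cb5 C##5

E2 becomes F#2
F#2 becomes G#2
Eb3 becomes F3
Db4 becomes Eb4
A##4 becomes B##4
Bbb4 becomes Cb5
B#4 becomes C##5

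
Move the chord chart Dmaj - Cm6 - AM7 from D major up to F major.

D major up to F major is a minor third; each chord root moves by that interval while the quality stays the same.
Dmaj: root D up a minor third → F, giving Fmaj.
Cm6: root C up a minor third → Eb, giving Ebm6.
AM7: root A up a minor third → C, giving CM7.

Fmaj Ebm6 CM7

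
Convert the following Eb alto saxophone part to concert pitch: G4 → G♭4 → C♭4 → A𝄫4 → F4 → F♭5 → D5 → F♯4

Written C4 on the Eb alto saxophone sounds as Eb3, a major sixth lower; apply that shift to every note.
G4 becomes Bb3
Gb4 becomes Bbb3
Cb4 becomes Ebb3
Abb4 becomes Cbb4
F4 becomes Ab3
Fb5 becomes Abb4
D5 becomes F4
F#4 becomes A3

Bb3 Bbb3 Ebb3 Cbb4 Ab3 Abb4 F4 A3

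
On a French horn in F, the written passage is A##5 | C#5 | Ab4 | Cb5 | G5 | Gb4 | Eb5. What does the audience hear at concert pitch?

The French horn in F sounds a perfect fifth below written, so transpose each written note down a perfect fifth.
A##5 becomes D##5
C#5 becomes F#4
Ab4 becomes Db4
Cb5 becomes Fb4
G5 becomes C5
Gb4 becomes Cb4
Eb5 becomes Ab4

D##5 F#4 Db4 Fb4 C5 Cb4 Ab4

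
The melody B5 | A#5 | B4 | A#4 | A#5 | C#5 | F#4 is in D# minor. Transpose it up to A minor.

F6 E6 F5 E5 E6 G5 C5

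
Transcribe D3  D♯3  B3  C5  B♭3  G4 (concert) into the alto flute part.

The alto flute sounds a perfect fourth below written, so the written part must be a perfect fourth above concert — transpose each note up.
D3 -> G3
D#3 -> G#3
B3 -> E4
C5 -> F5
Bb3 -> Eb4
G4 -> C5

G3 G#3 E4 F5 Eb4 C5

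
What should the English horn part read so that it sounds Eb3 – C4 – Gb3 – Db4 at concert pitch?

Written C4 sounds as F3 on the English horn, so concert pitches are written a perfect fifth up.
Eb3 → Bb3
C4 → G4
Gb3 → Db4
Db4 → Ab4

Bb3 G4 Db4 Ab4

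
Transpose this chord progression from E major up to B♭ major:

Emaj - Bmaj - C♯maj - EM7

Bbmaj Fmaj Gmaj BbM7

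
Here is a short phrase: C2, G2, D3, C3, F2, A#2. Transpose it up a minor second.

C2 becomes Db2
G2 becomes Ab2
D3 becomes Eb3
C3 becomes Db3
F2 becomes Gb2
A#2 becomes B2

Db2 Ab2 Eb3 Db3 Gb2 B2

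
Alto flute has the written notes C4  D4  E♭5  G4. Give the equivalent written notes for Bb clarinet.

A3 B3 C5 E4

First find concert pitch: the alto flute sounds a perfect fourth below written, so C4 D4 E♭5 G4 sounds G3 A3 Bb4 D4.
Then write for Bb clarinet: it sounds a major second below written, so the part must be a major second above concert.
G3 → A3
A3 → B3
Bb4 → C5
D4 → E4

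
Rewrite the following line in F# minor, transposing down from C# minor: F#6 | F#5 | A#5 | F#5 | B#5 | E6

B5 B4 D#5 B4 E#5 A5

From C# down to F# is a perfect fifth; apply that to each pitch.
F#6 -> B5
F#5 -> B4
A#5 -> D#5
F#5 -> B4
B#5 -> E#5
E6 -> A5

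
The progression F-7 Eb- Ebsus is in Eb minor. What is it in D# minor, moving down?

E#-7 D#- D#sus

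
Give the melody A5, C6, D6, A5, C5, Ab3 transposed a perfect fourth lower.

E5 G5 A5 E5 G4 Eb3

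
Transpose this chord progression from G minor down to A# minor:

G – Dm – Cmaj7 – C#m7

G minor down to A# minor is a diminished seventh; each chord root moves by that interval while the quality stays the same.
G: root G down a diminished seventh → A#, giving A#.
Dm: root D down a diminished seventh → E#, giving E#m.
Cmaj7: root C down a diminished seventh → D#, giving D#maj7.
C#m7: root C# down a diminished seventh → D##, giving D##m7.

A# E#m D#maj7 D##m7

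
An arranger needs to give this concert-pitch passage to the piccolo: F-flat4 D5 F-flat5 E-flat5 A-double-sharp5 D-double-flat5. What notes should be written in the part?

The piccolo sounds a perfect octave above written, so the written part must be a perfect octave below concert — transpose each note down.
Fb4 gives Fb3
D5 gives D4
Fb5 gives Fb4
Eb5 gives Eb4
A##5 gives A##4
Dbb5 gives Dbb4

Fb3 D4 Fb4 Eb4 A##4 Dbb4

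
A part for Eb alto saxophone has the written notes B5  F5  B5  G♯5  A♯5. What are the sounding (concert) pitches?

D5 Ab4 D5 B4 C#5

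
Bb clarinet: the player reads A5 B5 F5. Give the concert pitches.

Written C4 on the Bb clarinet sounds as Bb3, a major second lower; apply that shift to every note.
A5 → G5
B5 → A5
F5 → Eb5

G5 A5 Eb5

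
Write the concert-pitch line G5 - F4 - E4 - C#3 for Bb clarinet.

The Bb clarinet sounds a major second below written, so the written part must be a major second above concert — transpose each note up.
G5 → A5
F4 → G4
E4 → F#4
C#3 → D#3

A5 G4 F#4 D#3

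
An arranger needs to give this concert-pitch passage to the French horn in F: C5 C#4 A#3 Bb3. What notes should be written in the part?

G5 G#4 E#4 F4

The French horn in F sounds a perfect fifth below written, so the written part must be a perfect fifth above concert — transpose each note up.
C5 -> G5
C#4 -> G#4
A#3 -> E#4
Bb3 -> F4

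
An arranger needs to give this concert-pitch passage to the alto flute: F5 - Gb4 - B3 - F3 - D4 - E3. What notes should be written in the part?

Bb5 Cb5 E4 Bb3 G4 A3

The alto flute sounds a perfect fourth below written, so the written part must be a perfect fourth above concert — transpose each note up.
F5 -> Bb5
Gb4 -> Cb5
B3 -> E4
F3 -> Bb3
D4 -> G4
E3 -> A3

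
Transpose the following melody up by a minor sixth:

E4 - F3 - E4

C5 Db4 C5

E4: a sixth up reaches C, and 8 semitones makes it C5.
F3 up a minor sixth is Db4.
E4 up a minor sixth is C5.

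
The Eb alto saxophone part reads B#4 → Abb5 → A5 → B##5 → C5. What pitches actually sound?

D#4 Cbb5 C5 D##5 Eb4

Written C4 on the Eb alto saxophone sounds as Eb3, a major sixth lower; apply that shift to every note.
B#4 gives D#4
Abb5 gives Cbb5
A5 gives C5
B##5 gives D##5
C5 gives Eb4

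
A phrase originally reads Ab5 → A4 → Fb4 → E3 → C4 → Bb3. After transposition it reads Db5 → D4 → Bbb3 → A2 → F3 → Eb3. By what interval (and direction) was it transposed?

down a perfect fifth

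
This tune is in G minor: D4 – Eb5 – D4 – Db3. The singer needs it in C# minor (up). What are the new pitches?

G#4 A5 G#4 G3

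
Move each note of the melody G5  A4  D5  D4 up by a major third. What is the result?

B5 C#5 F#5 F#4

A major third up from G5 gives B5.
A major third up from A4 gives C#5.
A major third up from D5 gives F#5.
A major third up from D4 gives F#4.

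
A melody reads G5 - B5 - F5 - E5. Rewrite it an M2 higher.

G5 gives A5
B5 gives C#6
F5 gives G5
E5 gives F#5

A5 C#6 G5 F#5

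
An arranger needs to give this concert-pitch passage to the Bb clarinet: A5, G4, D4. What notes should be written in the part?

B5 A4 E4

Written C4 sounds as Bb3 on the Bb clarinet, so concert pitches are written a major second up.
A5 becomes B5
G4 becomes A4
D4 becomes E4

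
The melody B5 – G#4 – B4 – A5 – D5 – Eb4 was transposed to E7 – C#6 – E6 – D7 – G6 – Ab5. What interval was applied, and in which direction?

From B5 to E7 is 11 letter names — an eleventh of some quality.
B5 to E7 is 17 semitones, which makes it a perfect eleventh; the second version is higher, so the direction is up.
Checking another pair — Eb4 → Ab5 — gives the same interval.

up a perfect eleventh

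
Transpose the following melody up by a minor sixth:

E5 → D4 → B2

A minor sixth up from E5 gives C6.
D4: a sixth up reaches B, and 8 semitones makes it Bb4.
B2: a sixth up reaches G, and 8 semitones makes it G3.

C6 Bb4 G3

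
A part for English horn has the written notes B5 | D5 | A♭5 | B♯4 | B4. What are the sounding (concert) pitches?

Written C4 on the English horn sounds as F3, a perfect fifth lower; apply that shift to every note.
B5 becomes E5
D5 becomes G4
Ab5 becomes Db5
B#4 becomes E#4
B4 becomes E4

E5 G4 Db5 E#4 E4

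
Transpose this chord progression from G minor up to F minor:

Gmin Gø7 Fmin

Fmin Fø7 Ebmin

G minor up to F minor is a minor seventh; each chord root moves by that interval while the quality stays the same.
Gmin: root G up a minor seventh → F, giving Fmin.
Gø7: root G up a minor seventh → F, giving Fø7.
Fmin: root F up a minor seventh → Eb, giving Ebmin.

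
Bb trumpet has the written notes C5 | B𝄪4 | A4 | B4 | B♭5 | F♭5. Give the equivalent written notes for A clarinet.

First find concert pitch: the Bb trumpet sounds a major second below written, so C5 B𝄪4 A4 B4 B♭5 F♭5 sounds Bb4 A##4 G4 A4 Ab5 Ebb5.
Then write for A clarinet: it sounds a minor third below written, so the part must be a minor third above concert.
Bb4 → Db5
A##4 → C##5
G4 → Bb4
A4 → C5
Ab5 → Cb6
Ebb5 → Gbb5

Db5 C##5 Bb4 C5 Cb6 Gbb5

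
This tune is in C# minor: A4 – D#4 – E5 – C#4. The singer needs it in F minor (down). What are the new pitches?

Db4 G3 Ab4 F3

From C# down to F is an augmented fifth; apply that to each pitch.
A4 → Db4
D#4 → G3
E5 → Ab4
C#4 → F3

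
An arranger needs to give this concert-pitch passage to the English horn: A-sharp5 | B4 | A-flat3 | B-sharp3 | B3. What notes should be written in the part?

The English horn sounds a perfect fifth below written, so the written part must be a perfect fifth above concert — transpose each note up.
A#5 → E#6
B4 → F#5
Ab3 → Eb4
B#3 → F##4
B3 → F#4

E#6 F#5 Eb4 F##4 F#4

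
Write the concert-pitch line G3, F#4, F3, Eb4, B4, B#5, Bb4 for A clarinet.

Bb3 A4 Ab3 Gb4 D5 D#6 Db5

Written C4 sounds as A3 on the A clarinet, so concert pitches are written a minor third up.
G3 to Bb3
F#4 to A4
F3 to Ab3
Eb4 to Gb4
B4 to D5
B#5 to D#6
Bb4 to Db5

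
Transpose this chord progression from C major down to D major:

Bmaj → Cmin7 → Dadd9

C#maj Dmin7 Eadd9

C major down to D major is a minor seventh; each chord root moves by that interval while the quality stays the same.
Bmaj: root B down a minor seventh → C#, giving C#maj.
Cmin7: root C down a minor seventh → D, giving Dmin7.
Dadd9: root D down a minor seventh → E, giving Eadd9.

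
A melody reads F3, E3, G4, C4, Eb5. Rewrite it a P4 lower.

C3 B2 D4 G3 Bb4

F3 down a perfect fourth is C3.
E3 down a perfect fourth is B2.
A perfect fourth down from G4 gives D4.
C4 down a perfect fourth is G3.
Eb5 down a perfect fourth is Bb4.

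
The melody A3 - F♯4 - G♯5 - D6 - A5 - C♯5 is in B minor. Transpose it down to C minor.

From B down to C is a major seventh; apply that to each pitch.
A3 → Bb2
F#4 → G3
G#5 → A4
D6 → Eb5
A5 → Bb4
C#5 → D4

Bb2 G3 A4 Eb5 Bb4 D4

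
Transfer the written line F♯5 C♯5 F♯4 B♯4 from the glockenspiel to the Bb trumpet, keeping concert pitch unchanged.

First find concert pitch: the glockenspiel sounds a perfect fifteenth above written, so F♯5 C♯5 F♯4 B♯4 sounds F#7 C#7 F#6 B#6.
Then write for Bb trumpet: it sounds a major second below written, so the part must be a major second above concert.
F#7 → G#7
C#7 → D#7
F#6 → G#6
B#6 → C##7

G#7 D#7 G#6 C##7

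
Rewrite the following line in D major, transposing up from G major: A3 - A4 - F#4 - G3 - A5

From G up to D is a perfect fifth; apply that to each pitch.
A3 gives E4
A4 gives E5
F#4 gives C#5
G3 gives D4
A5 gives E6

E4 E5 C#5 D4 E6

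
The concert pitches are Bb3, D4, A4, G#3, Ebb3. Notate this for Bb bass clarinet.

C5 E5 B5 A#4 Fb4

The Bb bass clarinet sounds a major ninth below written, so the written part must be a major ninth above concert — transpose each note up.
Bb3 becomes C5
D4 becomes E5
A4 becomes B5
G#3 becomes A#4
Ebb3 becomes Fb4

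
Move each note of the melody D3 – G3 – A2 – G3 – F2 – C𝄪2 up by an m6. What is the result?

D3 up a minor sixth is Bb3.
G3 up a minor sixth is Eb4.
A2 up a minor sixth is F3.
A minor sixth up from G3 gives Eb4.
F2 up a minor sixth is Db3.
C##2 up a minor sixth is A#2.

Bb3 Eb4 F3 Eb4 Db3 A#2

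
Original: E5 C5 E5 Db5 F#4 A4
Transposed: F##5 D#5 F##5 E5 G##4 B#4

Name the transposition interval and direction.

up an augmented second

Take the first pair: E5 → F##5. E to F spans 2 letter names, so the interval is some kind of second.
E5 to F##5 is 3 semitones, which makes it an augmented second; the second version is higher, so the direction is up.
Checking another pair — A4 → B#4 — gives the same interval.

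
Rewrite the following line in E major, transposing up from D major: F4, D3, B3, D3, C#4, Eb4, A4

G4 E3 C#4 E3 D#4 F4 B4

From D up to E is a major second; apply that to each pitch.
F4 → G4
D3 → E3
B3 → C#4
D3 → E3
C#4 → D#4
Eb4 → F4
A4 → B4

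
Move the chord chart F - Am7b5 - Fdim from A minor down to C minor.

A minor down to C minor is a major sixth; each chord root moves by that interval while the quality stays the same.
F: root F down a major sixth → Ab, giving Ab.
Am7b5: root A down a major sixth → C, giving Cm7b5.
Fdim: root F down a major sixth → Ab, giving Abdim.

Ab Cm7b5 Abdim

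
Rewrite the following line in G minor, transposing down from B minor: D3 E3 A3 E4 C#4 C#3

Bb2 C3 F3 C4 A3 A2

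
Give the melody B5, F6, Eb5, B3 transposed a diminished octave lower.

B5: an octave down reaches B, and 11 semitones makes it B#4.
A diminished octave down from F6 gives F#5.
Eb5 down a diminished octave is E4.
B3 down a diminished octave is B#2.

B#4 F#5 E4 B#2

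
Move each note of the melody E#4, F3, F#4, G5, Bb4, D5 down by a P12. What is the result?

A#2 Bb1 B2 C4 Eb3 G3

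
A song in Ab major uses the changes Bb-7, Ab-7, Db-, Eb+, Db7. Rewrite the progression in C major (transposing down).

Ab major down to C major is a minor sixth; each chord root moves by that interval while the quality stays the same.
Bb-7: root Bb down a minor sixth → D, giving D-7.
Ab-7: root Ab down a minor sixth → C, giving C-7.
Db-: root Db down a minor sixth → F, giving F-.
Eb+: root Eb down a minor sixth → G, giving G+.
Db7: root Db down a minor sixth → F, giving F7.

D-7 C-7 F- G+ F7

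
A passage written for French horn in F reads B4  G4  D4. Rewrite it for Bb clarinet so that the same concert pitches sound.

First find concert pitch: the French horn in F sounds a perfect fifth below written, so B4 G4 D4 sounds E4 C4 G3.
Then write for Bb clarinet: it sounds a major second below written, so the part must be a major second above concert.
E4 → F#4
C4 → D4
G3 → A3

F#4 D4 A3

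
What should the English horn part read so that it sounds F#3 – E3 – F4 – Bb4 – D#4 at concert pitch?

C#4 B3 C5 F5 A#4

Written C4 sounds as F3 on the English horn, so concert pitches are written a perfect fifth up.
F#3 becomes C#4
E3 becomes B3
F4 becomes C5
Bb4 becomes F5
D#4 becomes A#4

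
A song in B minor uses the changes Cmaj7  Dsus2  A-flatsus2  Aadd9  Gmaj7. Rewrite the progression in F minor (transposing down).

B minor down to F minor is an augmented fourth; each chord root moves by that interval while the quality stays the same.
Cmaj7: root C down an augmented fourth → Gb, giving Gbmaj7.
Dsus2: root D down an augmented fourth → Ab, giving Absus2.
A-flatsus2: root A-flat down an augmented fourth → Ebb, giving Ebbsus2.
Aadd9: root A down an augmented fourth → Eb, giving Ebadd9.
Gmaj7: root G down an augmented fourth → Db, giving Dbmaj7.

Gbmaj7 Absus2 Ebbsus2 Ebadd9 Dbmaj7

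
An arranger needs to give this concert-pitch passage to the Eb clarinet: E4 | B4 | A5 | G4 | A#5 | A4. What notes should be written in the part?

C#4 G#4 F#5 E4 F##5 F#4

The Eb clarinet sounds a minor third above written, so the written part must be a minor third below concert — transpose each note down.
E4 to C#4
B4 to G#4
A5 to F#5
G4 to E4
A#5 to F##5
A4 to F#4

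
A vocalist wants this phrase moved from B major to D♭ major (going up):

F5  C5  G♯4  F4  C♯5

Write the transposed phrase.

Abb5 Ebb5 Bb4 Abb4 Eb5

From B up to D♭ is a diminished third; apply that to each pitch.
F5 to Abb5
C5 to Ebb5
G#4 to Bb4
F4 to Abb4
C#5 to Eb5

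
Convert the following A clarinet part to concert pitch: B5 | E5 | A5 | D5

Written C4 on the A clarinet sounds as A3, a minor third lower; apply that shift to every note.
B5 becomes G#5
E5 becomes C#5
A5 becomes F#5
D5 becomes B4

G#5 C#5 F#5 B4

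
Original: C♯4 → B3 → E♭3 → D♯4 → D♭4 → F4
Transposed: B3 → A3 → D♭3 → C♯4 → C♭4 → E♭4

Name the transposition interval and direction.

down a major second

Take the first pair: C#4 → B3. C to B spans 2 letter names, so the interval is some kind of second.
B3 to C#4 is 2 semitones, which makes it a major second; the second version is lower, so the direction is down.
Checking another pair — F4 → Eb4 — gives the same interval.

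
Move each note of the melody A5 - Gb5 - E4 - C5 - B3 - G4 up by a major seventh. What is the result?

G#6 F6 D#5 B5 A#4 F#5

A5: a seventh up reaches G, and 11 semitones makes it G#6.
A major seventh up from Gb5 gives F6.
E4: a seventh up reaches D, and 11 semitones makes it D#5.
C5 up a major seventh is B5.
A major seventh up from B3 gives A#4.
G4: a seventh up reaches F, and 11 semitones makes it F#5.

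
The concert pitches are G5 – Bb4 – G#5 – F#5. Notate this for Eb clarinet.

E5 G4 E#5 D#5

The Eb clarinet sounds a minor third above written, so the written part must be a minor third below concert — transpose each note down.
G5 -> E5
Bb4 -> G4
G#5 -> E#5
F#5 -> D#5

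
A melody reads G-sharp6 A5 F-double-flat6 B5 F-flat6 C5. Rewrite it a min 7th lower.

G#6 → A#5
A5 → B4
Fbb6 → Gbb5
B5 → C#5
Fb6 → Gb5
C5 → D4

A#5 B4 Gbb5 C#5 Gb5 D4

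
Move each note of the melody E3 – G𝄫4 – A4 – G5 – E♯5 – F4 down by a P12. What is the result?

A1 Cbb3 D3 C4 A#3 Bb2

A perfect twelfth down from E3 gives A1.
Gbb4: a twelfth down reaches C, and 19 semitones makes it Cbb3.
A perfect twelfth down from A4 gives D3.
G5 down a perfect twelfth is C4.
A perfect twelfth down from E#5 gives A#3.
F4 down a perfect twelfth is Bb2.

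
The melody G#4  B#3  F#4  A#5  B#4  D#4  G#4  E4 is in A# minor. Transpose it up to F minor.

Eb5 G4 Db5 F6 G5 Bb4 Eb5 Cb5

From A# up to F is a diminished sixth; apply that to each pitch.
G#4 -> Eb5
B#3 -> G4
F#4 -> Db5
A#5 -> F6
B#4 -> G5
D#4 -> Bb4
G#4 -> Eb5
E4 -> Cb5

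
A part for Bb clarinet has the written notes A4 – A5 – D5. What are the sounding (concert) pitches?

The Bb clarinet sounds a major second below written, so transpose each written note down a major second.
A4 becomes G4
A5 becomes G5
D5 becomes C5

G4 G5 C5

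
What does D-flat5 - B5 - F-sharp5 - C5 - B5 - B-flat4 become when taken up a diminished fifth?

Abb5 F6 C6 Gb5 F6 Fb5

Db5 up a diminished fifth is Abb5.
B5: a fifth up reaches F, and 6 semitones makes it F6.
A diminished fifth up from F#5 gives C6.
C5 up a diminished fifth is Gb5.
B5 up a diminished fifth is F6.
Bb4: a fifth up reaches F, and 6 semitones makes it Fb5.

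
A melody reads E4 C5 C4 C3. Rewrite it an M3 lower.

C4 Ab4 Ab3 Ab2

E4 down a major third is C4.
C5 down a major third is Ab4.
A major third down from C4 gives Ab3.
C3: a third down reaches A, and 4 semitones makes it Ab2.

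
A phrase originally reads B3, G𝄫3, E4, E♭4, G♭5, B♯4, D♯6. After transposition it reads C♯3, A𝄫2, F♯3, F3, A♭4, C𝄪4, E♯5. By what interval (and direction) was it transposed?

down a minor seventh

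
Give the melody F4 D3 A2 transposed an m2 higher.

Gb4 Eb3 Bb2

F4 gives Gb4
D3 gives Eb3
A2 gives Bb2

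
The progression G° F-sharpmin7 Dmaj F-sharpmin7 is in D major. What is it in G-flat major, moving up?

D major up to G-flat major is a diminished fourth; each chord root moves by that interval while the quality stays the same.
G°: root G up a diminished fourth → Cb, giving Cb°.
F-sharpmin7: root F-sharp up a diminished fourth → Bb, giving Bbmin7.
Dmaj: root D up a diminished fourth → Gb, giving Gbmaj.
F-sharpmin7: root F-sharp up a diminished fourth → Bb, giving Bbmin7.

Cb° Bbmin7 Gbmaj Bbmin7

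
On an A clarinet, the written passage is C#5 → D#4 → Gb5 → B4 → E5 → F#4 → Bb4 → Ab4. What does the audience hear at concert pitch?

A#4 B#3 Eb5 G#4 C#5 D#4 G4 F4

The A clarinet sounds a minor third below written, so transpose each written note down a minor third.
C#5 becomes A#4
D#4 becomes B#3
Gb5 becomes Eb5
B4 becomes G#4
E5 becomes C#5
F#4 becomes D#4
Bb4 becomes G4
Ab4 becomes F4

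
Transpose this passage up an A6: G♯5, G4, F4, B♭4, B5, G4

E##6 E#5 D#5 G#5 G##6 E#5

G#5 up an augmented sixth is E##6.
G4 up an augmented sixth is E#5.
F4: a sixth up reaches D, and 10 semitones makes it D#5.
Bb4 up an augmented sixth is G#5.
An augmented sixth up from B5 gives G##6.
G4: a sixth up reaches E, and 10 semitones makes it E#5.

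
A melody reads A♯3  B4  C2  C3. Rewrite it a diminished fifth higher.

E4 F5 Gb2 Gb3

A#3 becomes E4
B4 becomes F5
C2 becomes Gb2
C3 becomes Gb3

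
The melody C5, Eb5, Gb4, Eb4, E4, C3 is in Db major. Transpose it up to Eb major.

D5 F5 Ab4 F4 F#4 D3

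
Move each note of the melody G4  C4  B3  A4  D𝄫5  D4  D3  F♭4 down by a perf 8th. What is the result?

G3 C3 B2 A3 Dbb4 D3 D2 Fb3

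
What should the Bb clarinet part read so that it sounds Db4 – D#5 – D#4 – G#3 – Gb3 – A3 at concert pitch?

Eb4 E#5 E#4 A#3 Ab3 B3

The Bb clarinet sounds a major second below written, so the written part must be a major second above concert — transpose each note up.
Db4 becomes Eb4
D#5 becomes E#5
D#4 becomes E#4
G#3 becomes A#3
Gb3 becomes Ab3
A3 becomes B3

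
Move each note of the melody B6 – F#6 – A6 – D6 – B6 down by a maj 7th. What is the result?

B6 -> C6
F#6 -> G5
A6 -> Bb5
D6 -> Eb5
B6 -> C6

C6 G5 Bb5 Eb5 C6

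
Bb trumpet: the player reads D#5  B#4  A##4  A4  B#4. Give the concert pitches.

The Bb trumpet sounds a major second below written, so transpose each written note down a major second.
D#5 to C#5
B#4 to A#4
A##4 to G##4
A4 to G4
B#4 to A#4

C#5 A#4 G##4 G4 A#4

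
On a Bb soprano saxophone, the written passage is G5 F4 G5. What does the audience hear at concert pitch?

F5 Eb4 F5

Written C4 on the Bb soprano saxophone sounds as Bb3, a major second lower; apply that shift to every note.
G5 → F5
F4 → Eb4
G5 → F5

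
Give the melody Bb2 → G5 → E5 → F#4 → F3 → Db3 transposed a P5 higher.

Bb2 gives F3
G5 gives D6
E5 gives B5
F#4 gives C#5
F3 gives C4
Db3 gives Ab3

F3 D6 B5 C#5 C4 Ab3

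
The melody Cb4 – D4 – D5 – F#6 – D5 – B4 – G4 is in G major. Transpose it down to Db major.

Gbb3 Ab3 Ab4 C6 Ab4 F4 Db4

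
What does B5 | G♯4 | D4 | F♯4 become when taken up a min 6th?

G6 E5 Bb4 D5

B5 becomes G6
G#4 becomes E5
D4 becomes Bb4
F#4 becomes D5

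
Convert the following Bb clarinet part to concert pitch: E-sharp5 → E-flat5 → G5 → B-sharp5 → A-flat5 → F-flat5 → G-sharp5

D#5 Db5 F5 A#5 Gb5 Ebb5 F#5

Written C4 on the Bb clarinet sounds as Bb3, a major second lower; apply that shift to every note.
E#5 -> D#5
Eb5 -> Db5
G5 -> F5
B#5 -> A#5
Ab5 -> Gb5
Fb5 -> Ebb5
G#5 -> F#5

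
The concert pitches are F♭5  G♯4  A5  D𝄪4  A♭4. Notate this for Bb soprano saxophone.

The Bb soprano saxophone sounds a major second below written, so the written part must be a major second above concert — transpose each note up.
Fb5 becomes Gb5
G#4 becomes A#4
A5 becomes B5
D##4 becomes E##4
Ab4 becomes Bb4

Gb5 A#4 B5 E##4 Bb4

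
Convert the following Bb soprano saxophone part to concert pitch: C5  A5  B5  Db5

Bb4 G5 A5 Cb5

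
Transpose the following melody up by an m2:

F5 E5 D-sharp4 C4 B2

F5 becomes Gb5
E5 becomes F5
D#4 becomes E4
C4 becomes Db4
B2 becomes C3

Gb5 F5 E4 Db4 C3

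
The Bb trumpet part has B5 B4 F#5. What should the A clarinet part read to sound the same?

First find concert pitch: the Bb trumpet sounds a major second below written, so B5 B4 F#5 sounds A5 A4 E5.
Then write for A clarinet: it sounds a minor third below written, so the part must be a minor third above concert.
A5 → C6
A4 → C5
E5 → G5

C6 C5 G5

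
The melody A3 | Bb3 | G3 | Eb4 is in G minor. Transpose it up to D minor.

G minor to D minor up is a perfect fifth, so every note moves up by that interval.
A3 -> E4
Bb3 -> F4
G3 -> D4
Eb4 -> Bb4

E4 F4 D4 Bb4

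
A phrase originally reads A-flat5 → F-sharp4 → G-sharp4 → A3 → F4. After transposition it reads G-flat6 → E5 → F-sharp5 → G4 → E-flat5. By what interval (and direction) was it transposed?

up a minor seventh

From Ab5 to Gb6 is 7 letter names — a seventh of some quality.
Ab5 to Gb6 is 10 semitones, which makes it a minor seventh; the second version is higher, so the direction is up.
Checking another pair — F4 → Eb5 — gives the same interval.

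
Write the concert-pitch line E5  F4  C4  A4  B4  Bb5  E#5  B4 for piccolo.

E4 F3 C3 A3 B3 Bb4 E#4 B3

Written C4 sounds as C5 on the piccolo, so concert pitches are written a perfect octave down.
E5 → E4
F4 → F3
C4 → C3
A4 → A3
B4 → B3
Bb5 → Bb4
E#5 → E#4
B4 → B3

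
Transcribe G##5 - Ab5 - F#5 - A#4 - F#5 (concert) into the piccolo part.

G##4 Ab4 F#4 A#3 F#4

Written C4 sounds as C5 on the piccolo, so concert pitches are written a perfect octave down.
G##5 to G##4
Ab5 to Ab4
F#5 to F#4
A#4 to A#3
F#5 to F#4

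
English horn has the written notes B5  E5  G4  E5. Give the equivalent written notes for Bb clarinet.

First find concert pitch: the English horn sounds a perfect fifth below written, so B5 E5 G4 E5 sounds E5 A4 C4 A4.
Then write for Bb clarinet: it sounds a major second below written, so the part must be a major second above concert.
E5 → F#5
A4 → B4
C4 → D4
A4 → B4

F#5 B4 D4 B4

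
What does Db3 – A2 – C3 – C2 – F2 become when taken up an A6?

B3 F##3 A#3 A#2 D#3

Db3 → B3
A2 → F##3
C3 → A#3
C2 → A#2
F2 → D#3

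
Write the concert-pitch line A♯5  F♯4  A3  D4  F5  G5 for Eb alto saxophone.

The Eb alto saxophone sounds a major sixth below written, so the written part must be a major sixth above concert — transpose each note up.
A#5 gives F##6
F#4 gives D#5
A3 gives F#4
D4 gives B4
F5 gives D6
G5 gives E6

F##6 D#5 F#4 B4 D6 E6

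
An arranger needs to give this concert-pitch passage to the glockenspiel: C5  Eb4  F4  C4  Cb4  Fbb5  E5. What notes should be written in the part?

C3 Eb2 F2 C2 Cb2 Fbb3 E3

The glockenspiel sounds a perfect fifteenth above written, so the written part must be a perfect fifteenth below concert — transpose each note down.
C5 -> C3
Eb4 -> Eb2
F4 -> F2
C4 -> C2
Cb4 -> Cb2
Fbb5 -> Fbb3
E5 -> E3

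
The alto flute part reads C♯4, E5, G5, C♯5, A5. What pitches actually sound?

Written C4 on the alto flute sounds as G3, a perfect fourth lower; apply that shift to every note.
C#4 becomes G#3
E5 becomes B4
G5 becomes D5
C#5 becomes G#4
A5 becomes E5

G#3 B4 D5 G#4 E5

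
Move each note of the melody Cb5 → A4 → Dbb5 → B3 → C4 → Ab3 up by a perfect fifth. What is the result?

Gb5 E5 Abb5 F#4 G4 Eb4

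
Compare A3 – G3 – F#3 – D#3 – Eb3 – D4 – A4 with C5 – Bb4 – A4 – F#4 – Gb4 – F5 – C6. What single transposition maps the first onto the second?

up a minor tenth

From A3 to C5 is 10 letter names — a tenth of some quality.
A3 to C5 is 15 semitones, which makes it a minor tenth; the second version is higher, so the direction is up.
Checking another pair — A4 → C6 — gives the same interval.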